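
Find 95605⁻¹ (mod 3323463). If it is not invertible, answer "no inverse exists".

Apply the Euclidean algorithm to 3323463 and 95605:
3323463 = 34·95605 + 72893
95605 = 1·72893 + 22712
72893 = 3·22712 + 4757
22712 = 4·4757 + 3684
4757 = 1·3684 + 1073
3684 = 3·1073 + 465
1073 = 2·465 + 143
465 = 3·143 + 36
143 = 3·36 + 35
36 = 1·35 + 1
35 = 35·1 + 0
The gcd is 1. Working backward:
1 = 36 − 35
1 = −143 + 4·36
1 = 4·465 − 13·143
1 = −13·1073 + 30·465
1 = 30·3684 − 103·1073
1 = −103·4757 + 133·3684
1 = 133·22712 − 635·4757
1 = −635·72893 + 2038·22712
1 = 2038·95605 − 2673·72893
1 = −2673·3323463 + 92920·95605
So 95605·92920 ≡ 1 (mod 3323463).

92920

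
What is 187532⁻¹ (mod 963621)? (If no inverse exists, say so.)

214802

Extended Euclidean algorithm:
963621 = 5×187532 + 25961
187532 = 7×25961 + 5805
25961 = 4×5805 + 2741
5805 = 2×2741 + 323
2741 = 8×323 + 157
323 = 2×157 + 9
157 = 17×9 + 4
9 = 2×4 + 1
4 = 4×1 + 0
Since gcd(187532, 963621) = 1, back-substitute to write 1 as a combination:
1 = 9 − 2·4
1 = −2·157 + 35·9
1 = 35·323 − 72·157
1 = −72·2741 + 611·323
1 = 611·5805 − 1294·2741
1 = −1294·25961 + 5787·5805
1 = 5787·187532 − 41803·25961
1 = −41803·963621 + 214802·187532
So 187532·214802 ≡ 1 (mod 963621).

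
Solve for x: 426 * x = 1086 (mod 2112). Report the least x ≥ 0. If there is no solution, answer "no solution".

67

First find gcd(426, 2112):
2112 = 4*426 + 408
426 = 1*408 + 18
408 = 22*18 + 12
18 = 1*12 + 6
12 = 2*6 + 0
gcd = 6 and 6 | 1086, so solutions exist. Divide through by 6: 71x ≡ 181 (mod 352).
Now find 71⁻¹ mod 352:
352 = 4·71 + 68
71 = 1·68 + 3
68 = 22·3 + 2
3 = 1·2 + 1
2 = 2·1 + 0
Back-substitute:
1 = 3 − 2
1 = −68 + 23·3
1 = 23·71 − 24·68
1 = −24·352 + 119·71
So 71⁻¹ ≡ 119 (mod 352).
Then x ≡ 119·181 ≡ 67 (mod 352); the smallest non-negative solution is x = 67.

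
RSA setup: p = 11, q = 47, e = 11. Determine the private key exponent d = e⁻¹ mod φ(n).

φ(n) = (p−1)(q−1) = 10·46 = 460.
Need d with 11·d ≡ 1 (mod 460). Apply the extended Euclidean algorithm:
460 = 41*11 + 9
11 = 1*9 + 2
9 = 4*2 + 1
2 = 2*1 + 0
Back-substitute:
1 = 9 − 4·2
1 = −4·11 + 5·9
1 = 5·460 − 209·11
So 11·(-209) ≡ 1 (mod 460), hence d ≡ -209 ≡ 251 (mod 460).

251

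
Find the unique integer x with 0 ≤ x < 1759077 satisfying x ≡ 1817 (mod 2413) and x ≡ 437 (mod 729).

Write x = 1817 + 2413·k. Then 2413·k ≡ 437 − 1817 ≡ 78 (mod 729).
Need 2413⁻¹ mod 729. Extended Euclid on (729, 226):
729 = 3·226 + 51
226 = 4·51 + 22
51 = 2·22 + 7
22 = 3·7 + 1
7 = 7·1 + 0
Back-substitute:
1 = 22 − 3·7
1 = −3·51 + 7·22
1 = 7·226 − 31·51
1 = −31·729 + 100·226
2413⁻¹ ≡ 100 (mod 729), so k ≡ 100·78 ≡ 510 (mod 729).
x = 1817 + 2413·510 = 1232447.

1232447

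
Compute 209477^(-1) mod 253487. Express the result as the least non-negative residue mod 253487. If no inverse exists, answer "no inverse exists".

Apply the Euclidean algorithm to 253487 and 209477:
253487 = 1·209477 + 44010
209477 = 4·44010 + 33437
44010 = 1·33437 + 10573
33437 = 3·10573 + 1718
10573 = 6·1718 + 265
1718 = 6·265 + 128
265 = 2·128 + 9
128 = 14·9 + 2
9 = 4·2 + 1
2 = 2·1 + 0
Since gcd(209477, 253487) = 1, back-substitute to write 1 as a combination:
1 = 9 − 4·2
1 = −4·128 + 57·9
1 = 57·265 − 118·128
1 = −118·1718 + 765·265
1 = 765·10573 − 4708·1718
1 = −4708·33437 + 14889·10573
1 = 14889·44010 − 19597·33437
1 = −19597·209477 + 93277·44010
1 = 93277·253487 − 112874·209477
So 209477·(-112874) ≡ 1 (mod 253487), and -112874 ≡ 140613 (mod 253487).

140613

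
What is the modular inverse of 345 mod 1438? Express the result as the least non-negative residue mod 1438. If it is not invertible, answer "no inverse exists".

Run Euclid on (1438, 345):
1438 = 4*345 + 58
345 = 5*58 + 55
58 = 1*55 + 3
55 = 18*3 + 1
3 = 3*1 + 0
The gcd is 1. Working backward:
1 = 55 − 18·3
1 = −18·58 + 19·55
1 = 19·345 − 113·58
1 = −113·1438 + 471·345
So 345·471 ≡ 1 (mod 1438).

471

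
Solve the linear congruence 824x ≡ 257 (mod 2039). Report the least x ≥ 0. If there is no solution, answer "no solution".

First find gcd(824, 2039):
2039 = 2*824 + 391
824 = 2*391 + 42
391 = 9*42 + 13
42 = 3*13 + 3
13 = 4*3 + 1
3 = 3*1 + 0
gcd = 1, so a unique solution mod 2039 exists.
Back-substitute for the Bézout coefficients:
1 = 13 − 4·3
1 = −4·42 + 13·13
1 = 13·391 − 121·42
1 = −121·824 + 255·391
1 = 255·2039 − 631·824
So 824·(-631) ≡ 1 (mod 2039), giving 824⁻¹ ≡ 1408.
x ≡ 824⁻¹·257 ≡ 1408·257 ≡ 953 (mod 2039).

953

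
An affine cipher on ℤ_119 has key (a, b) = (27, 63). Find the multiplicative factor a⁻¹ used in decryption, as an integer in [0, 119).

97

Apply the Euclidean algorithm to 119 and 27:
119 = 4×27 + 11
27 = 2×11 + 5
11 = 2×5 + 1
5 = 5×1 + 0
The gcd is 1. Working backward:
1 = 11 − 2·5
1 = −2·27 + 5·11
1 = 5·119 − 22·27
So 27·(-22) ≡ 1 (mod 119), and -22 ≡ 97 (mod 119).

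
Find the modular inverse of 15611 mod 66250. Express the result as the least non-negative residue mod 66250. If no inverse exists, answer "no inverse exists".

21741

gcd(66250, 15611) by repeated division:
66250 = 4×15611 + 3806
15611 = 4×3806 + 387
3806 = 9×387 + 323
387 = 1×323 + 64
323 = 5×64 + 3
64 = 21×3 + 1
3 = 3×1 + 0
Since gcd(15611, 66250) = 1, back-substitute to write 1 as a combination:
1 = 64 − 21·3
1 = −21·323 + 106·64
1 = 106·387 − 127·323
1 = −127·3806 + 1249·387
1 = 1249·15611 − 5123·3806
1 = −5123·66250 + 21741·15611
So 15611·21741 ≡ 1 (mod 66250).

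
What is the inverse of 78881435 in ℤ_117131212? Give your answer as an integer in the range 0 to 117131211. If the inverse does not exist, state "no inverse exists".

Run Euclid on (117131212, 78881435):
117131212 = 1×78881435 + 38249777
78881435 = 2×38249777 + 2381881
38249777 = 16×2381881 + 139681
2381881 = 17×139681 + 7304
139681 = 19×7304 + 905
7304 = 8×905 + 64
905 = 14×64 + 9
64 = 7×9 + 1
9 = 9×1 + 0
The gcd is 1. Working backward:
1 = 64 − 7·9
1 = −7·905 + 99·64
1 = 99·7304 − 799·905
1 = −799·139681 + 15280·7304
1 = 15280·2381881 − 260559·139681
1 = −260559·38249777 + 4184224·2381881
1 = 4184224·78881435 − 8629007·38249777
1 = −8629007·117131212 + 12813231·78881435
So 78881435·12813231 ≡ 1 (mod 117131212).

12813231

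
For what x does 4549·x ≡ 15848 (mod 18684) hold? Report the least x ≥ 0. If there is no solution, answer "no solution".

First find gcd(4549, 18684):
18684 = 4*4549 + 488
4549 = 9*488 + 157
488 = 3*157 + 17
157 = 9*17 + 4
17 = 4*4 + 1
4 = 4*1 + 0
gcd = 1, so a unique solution mod 18684 exists.
Back-substitute for the Bézout coefficients:
1 = 17 − 4·4
1 = −4·157 + 37·17
1 = 37·488 − 115·157
1 = −115·4549 + 1072·488
1 = 1072·18684 − 4403·4549
So 4549·(-4403) ≡ 1 (mod 18684), giving 4549⁻¹ ≡ 14281.
x ≡ 4549⁻¹·15848 ≡ 14281·15848 ≡ 5996 (mod 18684).

5996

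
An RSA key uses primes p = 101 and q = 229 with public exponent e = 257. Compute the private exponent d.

φ(n) = (p−1)(q−1) = 100·228 = 22800.
Need d with 257·d ≡ 1 (mod 22800). Apply the extended Euclidean algorithm:
22800 = 88×257 + 184
257 = 1×184 + 73
184 = 2×73 + 38
73 = 1×38 + 35
38 = 1×35 + 3
35 = 11×3 + 2
3 = 1×2 + 1
2 = 2×1 + 0
Back-substitute:
1 = 3 − 2
1 = −35 + 12·3
1 = 12·38 − 13·35
1 = −13·73 + 25·38
1 = 25·184 − 63·73
1 = −63·257 + 88·184
1 = 88·22800 − 7807·257
So 257·(-7807) ≡ 1 (mod 22800), hence d ≡ -7807 ≡ 14993 (mod 22800).

14993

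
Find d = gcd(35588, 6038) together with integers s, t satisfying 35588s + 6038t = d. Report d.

Apply Euclid's algorithm to 35588 and 6038:
35588 = 5·6038 + 5398
6038 = 1·5398 + 640
5398 = 8·640 + 278
640 = 2·278 + 84
278 = 3·84 + 26
84 = 3·26 + 6
26 = 4·6 + 2
6 = 3·2 + 0
gcd(35588, 6038) = 2.
Back-substituting:
2 = 26 − 4·6
2 = −4·84 + 13·26
2 = 13·278 − 43·84
2 = −43·640 + 99·278
2 = 99·5398 − 835·640
2 = −835·6038 + 934·5398
2 = 934·35588 − 5505·6038
So 2 = (934)·35588 + (-5505)·6038.

2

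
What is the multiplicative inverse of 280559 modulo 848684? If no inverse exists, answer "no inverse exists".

gcd(848684, 280559) by repeated division:
848684 = 3*280559 + 7007
280559 = 40*7007 + 279
7007 = 25*279 + 32
279 = 8*32 + 23
32 = 1*23 + 9
23 = 2*9 + 5
9 = 1*5 + 4
5 = 1*4 + 1
4 = 4*1 + 0
Since gcd(280559, 848684) = 1, back-substitute to write 1 as a combination:
1 = 5 − 4
1 = −9 + 2·5
1 = 2·23 − 5·9
1 = −5·32 + 7·23
1 = 7·279 − 61·32
1 = −61·7007 + 1532·279
1 = 1532·280559 − 61341·7007
1 = −61341·848684 + 185555·280559
So 280559·185555 ≡ 1 (mod 848684).

185555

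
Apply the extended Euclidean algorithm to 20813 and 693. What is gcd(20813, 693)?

1

Euclidean algorithm:
20813 = 30×693 + 23
693 = 30×23 + 3
23 = 7×3 + 2
3 = 1×2 + 1
2 = 2×1 + 0
gcd(20813, 693) = 1.
Express as a combination:
1 = 3 − 2
1 = −23 + 8·3
1 = 8·693 − 241·23
1 = −241·20813 + 7238·693
So 1 = (-241)·20813 + (7238)·693.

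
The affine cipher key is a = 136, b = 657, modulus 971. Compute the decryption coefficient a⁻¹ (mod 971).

gcd(971, 136) by repeated division:
971 = 7*136 + 19
136 = 7*19 + 3
19 = 6*3 + 1
3 = 3*1 + 0
The gcd is 1. Working backward:
1 = 19 − 6·3
1 = −6·136 + 43·19
1 = 43·971 − 307·136
So 136·(-307) ≡ 1 (mod 971), and -307 ≡ 664 (mod 971).

664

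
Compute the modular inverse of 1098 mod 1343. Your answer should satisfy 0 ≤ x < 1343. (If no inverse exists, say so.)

148

Extended Euclidean algorithm:
1343 = 1×1098 + 245
1098 = 4×245 + 118
245 = 2×118 + 9
118 = 13×9 + 1
9 = 9×1 + 0
gcd = 1, so the inverse exists. Back-substitute:
1 = 118 − 13·9
1 = −13·245 + 27·118
1 = 27·1098 − 121·245
1 = −121·1343 + 148·1098
So 1098·148 ≡ 1 (mod 1343).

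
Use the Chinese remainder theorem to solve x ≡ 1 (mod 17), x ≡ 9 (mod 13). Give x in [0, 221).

Write x = 1 + 17·k. Then 17·k ≡ 9 − 1 ≡ 8 (mod 13).
Need 17⁻¹ mod 13. Extended Euclid on (13, 4):
13 = 3×4 + 1
4 = 4×1 + 0
Back-substitute:
1 = 13 − 3·4
17⁻¹ ≡ 10 (mod 13), so k ≡ 10·8 ≡ 2 (mod 13).
x = 1 + 17·2 = 35.

35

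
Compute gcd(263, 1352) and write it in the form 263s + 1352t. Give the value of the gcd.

1

Apply Euclid's algorithm to 1352 and 263:
1352 = 5·263 + 37
263 = 7·37 + 4
37 = 9·4 + 1
4 = 4·1 + 0
gcd(263, 1352) = 1.
Express as a combination:
1 = 37 − 9·4
1 = −9·263 + 64·37
1 = 64·1352 − 329·263
So 1 = (64)·1352 + (-329)·263.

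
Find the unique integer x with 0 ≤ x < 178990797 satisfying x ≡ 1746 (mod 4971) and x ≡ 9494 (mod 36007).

Write x = 1746 + 4971·k. Then 4971·k ≡ 9494 − 1746 ≡ 7748 (mod 36007).
Need 4971⁻¹ mod 36007. Extended Euclid on (36007, 4971):
36007 = 7×4971 + 1210
4971 = 4×1210 + 131
1210 = 9×131 + 31
131 = 4×31 + 7
31 = 4×7 + 3
7 = 2×3 + 1
3 = 3×1 + 0
Back-substitute:
1 = 7 − 2·3
1 = −2·31 + 9·7
1 = 9·131 − 38·31
1 = −38·1210 + 351·131
1 = 351·4971 − 1442·1210
1 = −1442·36007 + 10445·4971
4971⁻¹ ≡ 10445 (mod 36007), so k ≡ 10445·7748 ≡ 20131 (mod 36007).
x = 1746 + 4971·20131 = 100072947.

100072947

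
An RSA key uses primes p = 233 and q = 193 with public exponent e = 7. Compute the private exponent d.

φ(n) = (p−1)(q−1) = 232·192 = 44544.
Need d with 7·d ≡ 1 (mod 44544). Apply the extended Euclidean algorithm:
44544 = 6363×7 + 3
7 = 2×3 + 1
3 = 3×1 + 0
Back-substitute:
1 = 7 − 2·3
1 = −2·44544 + 12727·7
So 7·12727 ≡ 1 (mod 44544), hence d = 12727.

12727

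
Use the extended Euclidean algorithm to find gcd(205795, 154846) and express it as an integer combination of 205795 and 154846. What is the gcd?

1

Apply Euclid's algorithm to 205795 and 154846:
205795 = 1·154846 + 50949
154846 = 3·50949 + 1999
50949 = 25·1999 + 974
1999 = 2·974 + 51
974 = 19·51 + 5
51 = 10·5 + 1
5 = 5·1 + 0
gcd(205795, 154846) = 1.
Working backward:
1 = 51 − 10·5
1 = −10·974 + 191·51
1 = 191·1999 − 392·974
1 = −392·50949 + 9991·1999
1 = 9991·154846 − 30365·50949
1 = −30365·205795 + 40356·154846
So 1 = (-30365)·205795 + (40356)·154846.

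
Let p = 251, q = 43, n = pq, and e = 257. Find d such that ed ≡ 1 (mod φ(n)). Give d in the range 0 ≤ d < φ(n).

5393

φ(n) = (p−1)(q−1) = 250·42 = 10500.
Need d with 257·d ≡ 1 (mod 10500). Apply the extended Euclidean algorithm:
10500 = 40×257 + 220
257 = 1×220 + 37
220 = 5×37 + 35
37 = 1×35 + 2
35 = 17×2 + 1
2 = 2×1 + 0
Back-substitute:
1 = 35 − 17·2
1 = −17·37 + 18·35
1 = 18·220 − 107·37
1 = −107·257 + 125·220
1 = 125·10500 − 5107·257
So 257·(-5107) ≡ 1 (mod 10500), hence d ≡ -5107 ≡ 5393 (mod 10500).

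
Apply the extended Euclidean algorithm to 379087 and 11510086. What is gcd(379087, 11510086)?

1

Euclidean algorithm:
11510086 = 30*379087 + 137476
379087 = 2*137476 + 104135
137476 = 1*104135 + 33341
104135 = 3*33341 + 4112
33341 = 8*4112 + 445
4112 = 9*445 + 107
445 = 4*107 + 17
107 = 6*17 + 5
17 = 3*5 + 2
5 = 2*2 + 1
2 = 2*1 + 0
gcd(379087, 11510086) = 1.
Back-substituting:
1 = 5 − 2·2
1 = −2·17 + 7·5
1 = 7·107 − 44·17
1 = −44·445 + 183·107
1 = 183·4112 − 1691·445
1 = −1691·33341 + 13711·4112
1 = 13711·104135 − 42824·33341
1 = −42824·137476 + 56535·104135
1 = 56535·379087 − 155894·137476
1 = −155894·11510086 + 4733355·379087
So 1 = (-155894)·11510086 + (4733355)·379087.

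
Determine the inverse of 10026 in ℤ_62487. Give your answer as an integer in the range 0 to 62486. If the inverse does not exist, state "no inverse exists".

Euclidean algorithm on 62487, 10026:
62487 = 6*10026 + 2331
10026 = 4*2331 + 702
2331 = 3*702 + 225
702 = 3*225 + 27
225 = 8*27 + 9
27 = 3*9 + 0
gcd(10026, 62487) = 9 ≠ 1, so 10026 has no multiplicative inverse modulo 62487.

no inverse exists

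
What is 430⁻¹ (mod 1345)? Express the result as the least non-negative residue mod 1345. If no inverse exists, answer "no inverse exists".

Compute gcd(430, 1345):
1345 = 3*430 + 55
430 = 7*55 + 45
55 = 1*45 + 10
45 = 4*10 + 5
10 = 2*5 + 0
gcd(430, 1345) = 5 ≠ 1, so 430 has no multiplicative inverse modulo 1345.

no inverse exists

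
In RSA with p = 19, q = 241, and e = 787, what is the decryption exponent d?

φ(n) = (p−1)(q−1) = 18·240 = 4320.
Need d with 787·d ≡ 1 (mod 4320). Apply the extended Euclidean algorithm:
4320 = 5×787 + 385
787 = 2×385 + 17
385 = 22×17 + 11
17 = 1×11 + 6
11 = 1×6 + 5
6 = 1×5 + 1
5 = 5×1 + 0
Back-substitute:
1 = 6 − 5
1 = −11 + 2·6
1 = 2·17 − 3·11
1 = −3·385 + 68·17
1 = 68·787 − 139·385
1 = −139·4320 + 763·787
So 787·763 ≡ 1 (mod 4320), hence d = 763.

763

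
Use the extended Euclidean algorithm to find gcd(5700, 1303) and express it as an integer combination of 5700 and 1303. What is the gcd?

1

Euclidean algorithm:
5700 = 4*1303 + 488
1303 = 2*488 + 327
488 = 1*327 + 161
327 = 2*161 + 5
161 = 32*5 + 1
5 = 5*1 + 0
gcd(5700, 1303) = 1.
Express as a combination:
1 = 161 − 32·5
1 = −32·327 + 65·161
1 = 65·488 − 97·327
1 = −97·1303 + 259·488
1 = 259·5700 − 1133·1303
So 1 = (259)·5700 + (-1133)·1303.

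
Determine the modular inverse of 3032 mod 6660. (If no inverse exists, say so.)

no inverse exists

Euclidean algorithm on 6660, 3032:
6660 = 2*3032 + 596
3032 = 5*596 + 52
596 = 11*52 + 24
52 = 2*24 + 4
24 = 6*4 + 0
Since gcd = 4 > 1, 3032 is not a unit mod 6660.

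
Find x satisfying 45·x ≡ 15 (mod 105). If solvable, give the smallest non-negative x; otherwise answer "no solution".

First find gcd(45, 105):
105 = 2×45 + 15
45 = 3×15 + 0
gcd = 15 and 15 | 15, so solutions exist. Divide through by 15: 3x ≡ 1 (mod 7).
Now find 3⁻¹ mod 7:
7 = 2·3 + 1
3 = 3·1 + 0
Back-substitute:
1 = 7 − 2·3
So 3·(-2) ≡ 1 (mod 7), i.e. 3⁻¹ ≡ 5.
Then x ≡ 5·1 ≡ 5 (mod 7); the smallest non-negative solution is x = 5.

5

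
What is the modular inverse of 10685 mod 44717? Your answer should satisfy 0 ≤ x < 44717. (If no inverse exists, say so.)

4863

Apply the Euclidean algorithm to 44717 and 10685:
44717 = 4·10685 + 1977
10685 = 5·1977 + 800
1977 = 2·800 + 377
800 = 2·377 + 46
377 = 8·46 + 9
46 = 5·9 + 1
9 = 9·1 + 0
The gcd is 1. Working backward:
1 = 46 − 5·9
1 = −5·377 + 41·46
1 = 41·800 − 87·377
1 = −87·1977 + 215·800
1 = 215·10685 − 1162·1977
1 = −1162·44717 + 4863·10685
So 10685·4863 ≡ 1 (mod 44717).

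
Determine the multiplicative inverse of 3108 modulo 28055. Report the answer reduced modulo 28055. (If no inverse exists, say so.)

3042

Run Euclid on (28055, 3108):
28055 = 9×3108 + 83
3108 = 37×83 + 37
83 = 2×37 + 9
37 = 4×9 + 1
9 = 9×1 + 0
gcd = 1, so the inverse exists. Back-substitute:
1 = 37 − 4·9
1 = −4·83 + 9·37
1 = 9·3108 − 337·83
1 = −337·28055 + 3042·3108
So 3108·3042 ≡ 1 (mod 28055).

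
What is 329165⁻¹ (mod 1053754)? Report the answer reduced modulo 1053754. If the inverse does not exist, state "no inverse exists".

Extended Euclidean algorithm:
1053754 = 3×329165 + 66259
329165 = 4×66259 + 64129
66259 = 1×64129 + 2130
64129 = 30×2130 + 229
2130 = 9×229 + 69
229 = 3×69 + 22
69 = 3×22 + 3
22 = 7×3 + 1
3 = 3×1 + 0
gcd = 1, so the inverse exists. Back-substitute:
1 = 22 − 7·3
1 = −7·69 + 22·22
1 = 22·229 − 73·69
1 = −73·2130 + 679·229
1 = 679·64129 − 20443·2130
1 = −20443·66259 + 21122·64129
1 = 21122·329165 − 104931·66259
1 = −104931·1053754 + 335915·329165
So 329165·335915 ≡ 1 (mod 1053754).

335915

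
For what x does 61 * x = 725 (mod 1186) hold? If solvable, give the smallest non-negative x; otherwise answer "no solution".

First find gcd(61, 1186):
1186 = 19·61 + 27
61 = 2·27 + 7
27 = 3·7 + 6
7 = 1·6 + 1
6 = 6·1 + 0
gcd = 1, so a unique solution mod 1186 exists.
Back-substitute for the Bézout coefficients:
1 = 7 − 6
1 = −27 + 4·7
1 = 4·61 − 9·27
1 = −9·1186 + 175·61
So 61·(175) ≡ 1 (mod 1186), giving 61⁻¹ ≡ 175.
x ≡ 61⁻¹·725 ≡ 175·725 ≡ 1159 (mod 1186).

1159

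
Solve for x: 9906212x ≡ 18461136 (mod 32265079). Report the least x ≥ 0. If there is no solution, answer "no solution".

19221539

First find gcd(9906212, 32265079):
32265079 = 3×9906212 + 2546443
9906212 = 3×2546443 + 2266883
2546443 = 1×2266883 + 279560
2266883 = 8×279560 + 30403
279560 = 9×30403 + 5933
30403 = 5×5933 + 738
5933 = 8×738 + 29
738 = 25×29 + 13
29 = 2×13 + 3
13 = 4×3 + 1
3 = 3×1 + 0
gcd = 1, so a unique solution mod 32265079 exists.
Back-substitute for the Bézout coefficients:
1 = 13 − 4·3
1 = −4·29 + 9·13
1 = 9·738 − 229·29
1 = −229·5933 + 1841·738
1 = 1841·30403 − 9434·5933
1 = −9434·279560 + 86747·30403
1 = 86747·2266883 − 703410·279560
1 = −703410·2546443 + 790157·2266883
1 = 790157·9906212 − 3073881·2546443
1 = −3073881·32265079 + 10011800·9906212
So 9906212·(10011800) ≡ 1 (mod 32265079), giving 9906212⁻¹ ≡ 10011800.
x ≡ 9906212⁻¹·18461136 ≡ 10011800·18461136 ≡ 19221539 (mod 32265079).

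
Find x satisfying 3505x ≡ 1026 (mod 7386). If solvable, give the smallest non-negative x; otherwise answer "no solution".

4434

First find gcd(3505, 7386):
7386 = 2×3505 + 376
3505 = 9×376 + 121
376 = 3×121 + 13
121 = 9×13 + 4
13 = 3×4 + 1
4 = 4×1 + 0
gcd = 1, so a unique solution mod 7386 exists.
Back-substitute for the Bézout coefficients:
1 = 13 − 3·4
1 = −3·121 + 28·13
1 = 28·376 − 87·121
1 = −87·3505 + 811·376
1 = 811·7386 − 1709·3505
So 3505·(-1709) ≡ 1 (mod 7386), giving 3505⁻¹ ≡ 5677.
x ≡ 3505⁻¹·1026 ≡ 5677·1026 ≡ 4434 (mod 7386).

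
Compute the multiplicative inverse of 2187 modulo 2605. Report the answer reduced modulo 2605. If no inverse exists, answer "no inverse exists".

1128

Apply the Euclidean algorithm to 2605 and 2187:
2605 = 1·2187 + 418
2187 = 5·418 + 97
418 = 4·97 + 30
97 = 3·30 + 7
30 = 4·7 + 2
7 = 3·2 + 1
2 = 2·1 + 0
gcd = 1, so the inverse exists. Back-substitute:
1 = 7 − 3·2
1 = −3·30 + 13·7
1 = 13·97 − 42·30
1 = −42·418 + 181·97
1 = 181·2187 − 947·418
1 = −947·2605 + 1128·2187
So 2187·1128 ≡ 1 (mod 2605).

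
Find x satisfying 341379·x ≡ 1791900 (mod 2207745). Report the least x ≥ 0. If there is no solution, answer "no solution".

136630

First find gcd(341379, 2207745):
2207745 = 6×341379 + 159471
341379 = 2×159471 + 22437
159471 = 7×22437 + 2412
22437 = 9×2412 + 729
2412 = 3×729 + 225
729 = 3×225 + 54
225 = 4×54 + 9
54 = 6×9 + 0
gcd = 9 and 9 | 1791900, so solutions exist. Divide through by 9: 37931x ≡ 199100 (mod 245305).
Now find 37931⁻¹ mod 245305:
245305 = 6*37931 + 17719
37931 = 2*17719 + 2493
17719 = 7*2493 + 268
2493 = 9*268 + 81
268 = 3*81 + 25
81 = 3*25 + 6
25 = 4*6 + 1
6 = 6*1 + 0
Back-substitute:
1 = 25 − 4·6
1 = −4·81 + 13·25
1 = 13·268 − 43·81
1 = −43·2493 + 400·268
1 = 400·17719 − 2843·2493
1 = −2843·37931 + 6086·17719
1 = 6086·245305 − 39359·37931
So 37931·(-39359) ≡ 1 (mod 245305), i.e. 37931⁻¹ ≡ 205946.
Then x ≡ 205946·199100 ≡ 136630 (mod 245305); the smallest non-negative solution is x = 136630.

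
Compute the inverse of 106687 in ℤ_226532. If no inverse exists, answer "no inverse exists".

23879

Apply the Euclidean algorithm to 226532 and 106687:
226532 = 2*106687 + 13158
106687 = 8*13158 + 1423
13158 = 9*1423 + 351
1423 = 4*351 + 19
351 = 18*19 + 9
19 = 2*9 + 1
9 = 9*1 + 0
The gcd is 1. Working backward:
1 = 19 − 2·9
1 = −2·351 + 37·19
1 = 37·1423 − 150·351
1 = −150·13158 + 1387·1423
1 = 1387·106687 − 11246·13158
1 = −11246·226532 + 23879·106687
So 106687·23879 ≡ 1 (mod 226532).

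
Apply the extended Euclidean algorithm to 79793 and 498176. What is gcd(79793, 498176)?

7

Repeated division:
498176 = 6·79793 + 19418
79793 = 4·19418 + 2121
19418 = 9·2121 + 329
2121 = 6·329 + 147
329 = 2·147 + 35
147 = 4·35 + 7
35 = 5·7 + 0
gcd(79793, 498176) = 7.
Back-substituting:
7 = 147 − 4·35
7 = −4·329 + 9·147
7 = 9·2121 − 58·329
7 = −58·19418 + 531·2121
7 = 531·79793 − 2182·19418
7 = −2182·498176 + 13623·79793
So 7 = (-2182)·498176 + (13623)·79793.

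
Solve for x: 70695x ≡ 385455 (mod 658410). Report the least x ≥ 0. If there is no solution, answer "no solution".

First find gcd(70695, 658410):
658410 = 9*70695 + 22155
70695 = 3*22155 + 4230
22155 = 5*4230 + 1005
4230 = 4*1005 + 210
1005 = 4*210 + 165
210 = 1*165 + 45
165 = 3*45 + 30
45 = 1*30 + 15
30 = 2*15 + 0
gcd = 15 and 15 | 385455, so solutions exist. Divide through by 15: 4713x ≡ 25697 (mod 43894).
Now find 4713⁻¹ mod 43894:
43894 = 9*4713 + 1477
4713 = 3*1477 + 282
1477 = 5*282 + 67
282 = 4*67 + 14
67 = 4*14 + 11
14 = 1*11 + 3
11 = 3*3 + 2
3 = 1*2 + 1
2 = 2*1 + 0
Back-substitute:
1 = 3 − 2
1 = −11 + 4·3
1 = 4·14 − 5·11
1 = −5·67 + 24·14
1 = 24·282 − 101·67
1 = −101·1477 + 529·282
1 = 529·4713 − 1688·1477
1 = −1688·43894 + 15721·4713
So 4713⁻¹ ≡ 15721 (mod 43894).
Then x ≡ 15721·25697 ≡ 26055 (mod 43894); the smallest non-negative solution is x = 26055.

26055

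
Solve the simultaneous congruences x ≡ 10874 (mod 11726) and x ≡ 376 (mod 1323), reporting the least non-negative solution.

690982

Write x = 10874 + 11726·k. Then 11726·k ≡ 376 − 10874 ≡ 86 (mod 1323).
Need 11726⁻¹ mod 1323. Extended Euclid on (1323, 1142):
1323 = 1·1142 + 181
1142 = 6·181 + 56
181 = 3·56 + 13
56 = 4·13 + 4
13 = 3·4 + 1
4 = 4·1 + 0
Back-substitute:
1 = 13 − 3·4
1 = −3·56 + 13·13
1 = 13·181 − 42·56
1 = −42·1142 + 265·181
1 = 265·1323 − 307·1142
11726⁻¹ ≡ 1016 (mod 1323), so k ≡ 1016·86 ≡ 58 (mod 1323).
x = 10874 + 11726·58 = 690982.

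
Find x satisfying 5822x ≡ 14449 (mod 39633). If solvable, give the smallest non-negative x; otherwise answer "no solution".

17096

First find gcd(5822, 39633):
39633 = 6·5822 + 4701
5822 = 1·4701 + 1121
4701 = 4·1121 + 217
1121 = 5·217 + 36
217 = 6·36 + 1
36 = 36·1 + 0
gcd = 1, so a unique solution mod 39633 exists.
Back-substitute for the Bézout coefficients:
1 = 217 − 6·36
1 = −6·1121 + 31·217
1 = 31·4701 − 130·1121
1 = −130·5822 + 161·4701
1 = 161·39633 − 1096·5822
So 5822·(-1096) ≡ 1 (mod 39633), giving 5822⁻¹ ≡ 38537.
x ≡ 5822⁻¹·14449 ≡ 38537·14449 ≡ 17096 (mod 39633).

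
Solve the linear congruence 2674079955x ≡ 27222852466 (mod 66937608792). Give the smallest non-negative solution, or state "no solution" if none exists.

gcd(2674079955, 66937608792):
66937608792 = 25*2674079955 + 85609917
2674079955 = 31*85609917 + 20172528
85609917 = 4*20172528 + 4919805
20172528 = 4*4919805 + 493308
4919805 = 9*493308 + 480033
493308 = 1*480033 + 13275
480033 = 36*13275 + 2133
13275 = 6*2133 + 477
2133 = 4*477 + 225
477 = 2*225 + 27
225 = 8*27 + 9
27 = 3*9 + 0
gcd = 9, but 9 ∤ 27222852466, so the congruence has no solution.

no solution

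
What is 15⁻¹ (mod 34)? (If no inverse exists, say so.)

Run Euclid on (34, 15):
34 = 2×15 + 4
15 = 3×4 + 3
4 = 1×3 + 1
3 = 3×1 + 0
Since gcd(15, 34) = 1, back-substitute to write 1 as a combination:
1 = 4 − 3
1 = −15 + 4·4
1 = 4·34 − 9·15
Hence 15⁻¹ ≡ -9 ≡ 25 (mod 34).

25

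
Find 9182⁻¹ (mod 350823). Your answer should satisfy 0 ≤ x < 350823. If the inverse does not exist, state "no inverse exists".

Apply the Euclidean algorithm to 350823 and 9182:
350823 = 38×9182 + 1907
9182 = 4×1907 + 1554
1907 = 1×1554 + 353
1554 = 4×353 + 142
353 = 2×142 + 69
142 = 2×69 + 4
69 = 17×4 + 1
4 = 4×1 + 0
The gcd is 1. Working backward:
1 = 69 − 17·4
1 = −17·142 + 35·69
1 = 35·353 − 87·142
1 = −87·1554 + 383·353
1 = 383·1907 − 470·1554
1 = −470·9182 + 2263·1907
1 = 2263·350823 − 86464·9182
So 9182·(-86464) ≡ 1 (mod 350823), and -86464 ≡ 264359 (mod 350823).

264359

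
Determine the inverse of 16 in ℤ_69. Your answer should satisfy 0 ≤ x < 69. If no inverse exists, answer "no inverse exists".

Run Euclid on (69, 16):
69 = 4×16 + 5
16 = 3×5 + 1
5 = 5×1 + 0
gcd = 1, so the inverse exists. Back-substitute:
1 = 16 − 3·5
1 = −3·69 + 13·16
So 16·13 ≡ 1 (mod 69).

13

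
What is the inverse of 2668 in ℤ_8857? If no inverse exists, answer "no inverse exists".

gcd(8857, 2668) by repeated division:
8857 = 3·2668 + 853
2668 = 3·853 + 109
853 = 7·109 + 90
109 = 1·90 + 19
90 = 4·19 + 14
19 = 1·14 + 5
14 = 2·5 + 4
5 = 1·4 + 1
4 = 4·1 + 0
Since gcd(2668, 8857) = 1, back-substitute to write 1 as a combination:
1 = 5 − 4
1 = −14 + 3·5
1 = 3·19 − 4·14
1 = −4·90 + 19·19
1 = 19·109 − 23·90
1 = −23·853 + 180·109
1 = 180·2668 − 563·853
1 = −563·8857 + 1869·2668
So 2668·1869 ≡ 1 (mod 8857).

1869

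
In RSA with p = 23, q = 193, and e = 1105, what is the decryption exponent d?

2737

φ(n) = (p−1)(q−1) = 22·192 = 4224.
Need d with 1105·d ≡ 1 (mod 4224). Apply the extended Euclidean algorithm:
4224 = 3×1105 + 909
1105 = 1×909 + 196
909 = 4×196 + 125
196 = 1×125 + 71
125 = 1×71 + 54
71 = 1×54 + 17
54 = 3×17 + 3
17 = 5×3 + 2
3 = 1×2 + 1
2 = 2×1 + 0
Back-substitute:
1 = 3 − 2
1 = −17 + 6·3
1 = 6·54 − 19·17
1 = −19·71 + 25·54
1 = 25·125 − 44·71
1 = −44·196 + 69·125
1 = 69·909 − 320·196
1 = −320·1105 + 389·909
1 = 389·4224 − 1487·1105
So 1105·(-1487) ≡ 1 (mod 4224), hence d ≡ -1487 ≡ 2737 (mod 4224).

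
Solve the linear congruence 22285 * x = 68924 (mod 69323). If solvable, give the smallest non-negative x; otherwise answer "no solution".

First find gcd(22285, 69323):
69323 = 3×22285 + 2468
22285 = 9×2468 + 73
2468 = 33×73 + 59
73 = 1×59 + 14
59 = 4×14 + 3
14 = 4×3 + 2
3 = 1×2 + 1
2 = 2×1 + 0
gcd = 1, so a unique solution mod 69323 exists.
Back-substitute for the Bézout coefficients:
1 = 3 − 2
1 = −14 + 5·3
1 = 5·59 − 21·14
1 = −21·73 + 26·59
1 = 26·2468 − 879·73
1 = −879·22285 + 7937·2468
1 = 7937·69323 − 24690·22285
So 22285·(-24690) ≡ 1 (mod 69323), giving 22285⁻¹ ≡ 44633.
x ≡ 22285⁻¹·68924 ≡ 44633·68924 ≡ 7444 (mod 69323).

7444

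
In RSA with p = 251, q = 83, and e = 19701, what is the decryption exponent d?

φ(n) = (p−1)(q−1) = 250·82 = 20500.
Need d with 19701·d ≡ 1 (mod 20500). Apply the extended Euclidean algorithm:
20500 = 1*19701 + 799
19701 = 24*799 + 525
799 = 1*525 + 274
525 = 1*274 + 251
274 = 1*251 + 23
251 = 10*23 + 21
23 = 1*21 + 2
21 = 10*2 + 1
2 = 2*1 + 0
Back-substitute:
1 = 21 − 10·2
1 = −10·23 + 11·21
1 = 11·251 − 120·23
1 = −120·274 + 131·251
1 = 131·525 − 251·274
1 = −251·799 + 382·525
1 = 382·19701 − 9419·799
1 = −9419·20500 + 9801·19701
So 19701·9801 ≡ 1 (mod 20500), hence d = 9801.

9801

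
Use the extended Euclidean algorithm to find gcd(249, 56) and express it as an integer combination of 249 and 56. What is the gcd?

1

Euclidean algorithm:
249 = 4*56 + 25
56 = 2*25 + 6
25 = 4*6 + 1
6 = 6*1 + 0
gcd(249, 56) = 1.
Working backward:
1 = 25 − 4·6
1 = −4·56 + 9·25
1 = 9·249 − 40·56
So 1 = (9)·249 + (-40)·56.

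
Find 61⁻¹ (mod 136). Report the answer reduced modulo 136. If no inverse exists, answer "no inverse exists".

Extended Euclidean algorithm:
136 = 2×61 + 14
61 = 4×14 + 5
14 = 2×5 + 4
5 = 1×4 + 1
4 = 4×1 + 0
gcd = 1, so the inverse exists. Back-substitute:
1 = 5 − 4
1 = −14 + 3·5
1 = 3·61 − 13·14
1 = −13·136 + 29·61
So 61·29 ≡ 1 (mod 136).

29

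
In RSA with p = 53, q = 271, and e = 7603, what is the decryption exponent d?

9067

φ(n) = (p−1)(q−1) = 52·270 = 14040.
Need d with 7603·d ≡ 1 (mod 14040). Apply the extended Euclidean algorithm:
14040 = 1×7603 + 6437
7603 = 1×6437 + 1166
6437 = 5×1166 + 607
1166 = 1×607 + 559
607 = 1×559 + 48
559 = 11×48 + 31
48 = 1×31 + 17
31 = 1×17 + 14
17 = 1×14 + 3
14 = 4×3 + 2
3 = 1×2 + 1
2 = 2×1 + 0
Back-substitute:
1 = 3 − 2
1 = −14 + 5·3
1 = 5·17 − 6·14
1 = −6·31 + 11·17
1 = 11·48 − 17·31
1 = −17·559 + 198·48
1 = 198·607 − 215·559
1 = −215·1166 + 413·607
1 = 413·6437 − 2280·1166
1 = −2280·7603 + 2693·6437
1 = 2693·14040 − 4973·7603
So 7603·(-4973) ≡ 1 (mod 14040), hence d ≡ -4973 ≡ 9067 (mod 14040).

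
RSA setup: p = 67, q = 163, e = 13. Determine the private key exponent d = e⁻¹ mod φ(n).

φ(n) = (p−1)(q−1) = 66·162 = 10692.
Need d with 13·d ≡ 1 (mod 10692). Apply the extended Euclidean algorithm:
10692 = 822·13 + 6
13 = 2·6 + 1
6 = 6·1 + 0
Back-substitute:
1 = 13 − 2·6
1 = −2·10692 + 1645·13
So 13·1645 ≡ 1 (mod 10692), hence d = 1645.

1645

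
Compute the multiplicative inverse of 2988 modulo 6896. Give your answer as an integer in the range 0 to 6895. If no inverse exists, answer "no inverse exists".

Compute gcd(2988, 6896):
6896 = 2×2988 + 920
2988 = 3×920 + 228
920 = 4×228 + 8
228 = 28×8 + 4
8 = 2×4 + 0
gcd(2988, 6896) = 4 ≠ 1, so 2988 has no multiplicative inverse modulo 6896.

no inverse exists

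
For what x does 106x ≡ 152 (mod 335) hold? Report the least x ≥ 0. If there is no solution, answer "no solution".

52

First find gcd(106, 335):
335 = 3*106 + 17
106 = 6*17 + 4
17 = 4*4 + 1
4 = 4*1 + 0
gcd = 1, so a unique solution mod 335 exists.
Back-substitute for the Bézout coefficients:
1 = 17 − 4·4
1 = −4·106 + 25·17
1 = 25·335 − 79·106
So 106·(-79) ≡ 1 (mod 335), giving 106⁻¹ ≡ 256.
x ≡ 106⁻¹·152 ≡ 256·152 ≡ 52 (mod 335).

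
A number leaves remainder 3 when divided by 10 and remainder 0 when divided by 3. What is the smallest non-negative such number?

Write x = 3 + 10·k. Then 10·k ≡ 0 − 3 ≡ 0 (mod 3).
Need 10⁻¹ mod 3. Extended Euclid on (3, 1):
3 = 3×1 + 0
10⁻¹ ≡ 1 (mod 3), so k ≡ 1·0 ≡ 0 (mod 3).
x = 3 + 10·0 = 3.

3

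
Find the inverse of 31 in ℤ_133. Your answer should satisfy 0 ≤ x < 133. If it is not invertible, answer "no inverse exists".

103

gcd(133, 31) by repeated division:
133 = 4*31 + 9
31 = 3*9 + 4
9 = 2*4 + 1
4 = 4*1 + 0
Since gcd(31, 133) = 1, back-substitute to write 1 as a combination:
1 = 9 − 2·4
1 = −2·31 + 7·9
1 = 7·133 − 30·31
Hence 31⁻¹ ≡ -30 ≡ 103 (mod 133).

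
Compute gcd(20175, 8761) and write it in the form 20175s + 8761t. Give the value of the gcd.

1

Apply Euclid's algorithm to 20175 and 8761:
20175 = 2·8761 + 2653
8761 = 3·2653 + 802
2653 = 3·802 + 247
802 = 3·247 + 61
247 = 4·61 + 3
61 = 20·3 + 1
3 = 3·1 + 0
gcd(20175, 8761) = 1.
Back-substituting:
1 = 61 − 20·3
1 = −20·247 + 81·61
1 = 81·802 − 263·247
1 = −263·2653 + 870·802
1 = 870·8761 − 2873·2653
1 = −2873·20175 + 6616·8761
So 1 = (-2873)·20175 + (6616)·8761.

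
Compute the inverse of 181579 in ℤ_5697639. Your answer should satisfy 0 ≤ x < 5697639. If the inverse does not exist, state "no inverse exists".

4916194

Apply the Euclidean algorithm to 5697639 and 181579:
5697639 = 31·181579 + 68690
181579 = 2·68690 + 44199
68690 = 1·44199 + 24491
44199 = 1·24491 + 19708
24491 = 1·19708 + 4783
19708 = 4·4783 + 576
4783 = 8·576 + 175
576 = 3·175 + 51
175 = 3·51 + 22
51 = 2·22 + 7
22 = 3·7 + 1
7 = 7·1 + 0
gcd = 1, so the inverse exists. Back-substitute:
1 = 22 − 3·7
1 = −3·51 + 7·22
1 = 7·175 − 24·51
1 = −24·576 + 79·175
1 = 79·4783 − 656·576
1 = −656·19708 + 2703·4783
1 = 2703·24491 − 3359·19708
1 = −3359·44199 + 6062·24491
1 = 6062·68690 − 9421·44199
1 = −9421·181579 + 24904·68690
1 = 24904·5697639 − 781445·181579
Hence 181579⁻¹ ≡ -781445 ≡ 4916194 (mod 5697639).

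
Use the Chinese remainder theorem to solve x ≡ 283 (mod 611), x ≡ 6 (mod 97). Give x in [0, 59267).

33277

Write x = 283 + 611·k. Then 611·k ≡ 6 − 283 ≡ 14 (mod 97).
Need 611⁻¹ mod 97. Extended Euclid on (97, 29):
97 = 3*29 + 10
29 = 2*10 + 9
10 = 1*9 + 1
9 = 9*1 + 0
Back-substitute:
1 = 10 − 9
1 = −29 + 3·10
1 = 3·97 − 10·29
611⁻¹ ≡ 87 (mod 97), so k ≡ 87·14 ≡ 54 (mod 97).
x = 283 + 611·54 = 33277.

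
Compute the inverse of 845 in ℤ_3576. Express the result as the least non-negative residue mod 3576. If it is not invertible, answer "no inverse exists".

821

Apply the Euclidean algorithm to 3576 and 845:
3576 = 4·845 + 196
845 = 4·196 + 61
196 = 3·61 + 13
61 = 4·13 + 9
13 = 1·9 + 4
9 = 2·4 + 1
4 = 4·1 + 0
Since gcd(845, 3576) = 1, back-substitute to write 1 as a combination:
1 = 9 − 2·4
1 = −2·13 + 3·9
1 = 3·61 − 14·13
1 = −14·196 + 45·61
1 = 45·845 − 194·196
1 = −194·3576 + 821·845
So 845·821 ≡ 1 (mod 3576).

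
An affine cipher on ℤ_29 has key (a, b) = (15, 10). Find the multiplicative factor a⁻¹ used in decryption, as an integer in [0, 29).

Extended Euclidean algorithm:
29 = 1·15 + 14
15 = 1·14 + 1
14 = 14·1 + 0
gcd = 1, so the inverse exists. Back-substitute:
1 = 15 − 14
1 = −29 + 2·15
So 15·2 ≡ 1 (mod 29).

2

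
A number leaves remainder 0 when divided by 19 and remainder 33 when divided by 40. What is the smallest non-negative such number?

Write x = 0 + 19·k. Then 19·k ≡ 33 − 0 ≡ 33 (mod 40).
Need 19⁻¹ mod 40. Extended Euclid on (40, 19):
40 = 2·19 + 2
19 = 9·2 + 1
2 = 2·1 + 0
Back-substitute:
1 = 19 − 9·2
1 = −9·40 + 19·19
19⁻¹ ≡ 19 (mod 40), so k ≡ 19·33 ≡ 27 (mod 40).
x = 0 + 19·27 = 513.

513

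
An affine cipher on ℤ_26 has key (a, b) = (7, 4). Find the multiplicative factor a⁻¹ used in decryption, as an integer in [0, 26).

Apply the Euclidean algorithm to 26 and 7:
26 = 3*7 + 5
7 = 1*5 + 2
5 = 2*2 + 1
2 = 2*1 + 0
Since gcd(7, 26) = 1, back-substitute to write 1 as a combination:
1 = 5 − 2·2
1 = −2·7 + 3·5
1 = 3·26 − 11·7
So 7·(-11) ≡ 1 (mod 26), and -11 ≡ 15 (mod 26).

15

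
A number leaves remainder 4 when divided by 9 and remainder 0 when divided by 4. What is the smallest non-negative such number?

Write x = 4 + 9·k. Then 9·k ≡ 0 − 4 ≡ 0 (mod 4).
Need 9⁻¹ mod 4. Extended Euclid on (4, 1):
4 = 4*1 + 0
9⁻¹ ≡ 1 (mod 4), so k ≡ 1·0 ≡ 0 (mod 4).
x = 4 + 9·0 = 4.

4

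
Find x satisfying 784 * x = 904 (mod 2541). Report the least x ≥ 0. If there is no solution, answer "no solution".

gcd(784, 2541):
2541 = 3*784 + 189
784 = 4*189 + 28
189 = 6*28 + 21
28 = 1*21 + 7
21 = 3*7 + 0
gcd = 7, but 7 ∤ 904, so the congruence has no solution.

no solution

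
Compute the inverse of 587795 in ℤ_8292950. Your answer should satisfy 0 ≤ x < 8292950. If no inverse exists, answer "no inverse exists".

Euclidean algorithm on 8292950, 587795:
8292950 = 14×587795 + 63820
587795 = 9×63820 + 13415
63820 = 4×13415 + 10160
13415 = 1×10160 + 3255
10160 = 3×3255 + 395
3255 = 8×395 + 95
395 = 4×95 + 15
95 = 6×15 + 5
15 = 3×5 + 0
The gcd is 5, not 1, hence no inverse exists.

no inverse exists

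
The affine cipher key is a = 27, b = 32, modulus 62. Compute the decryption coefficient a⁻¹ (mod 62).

23

Apply the Euclidean algorithm to 62 and 27:
62 = 2·27 + 8
27 = 3·8 + 3
8 = 2·3 + 2
3 = 1·2 + 1
2 = 2·1 + 0
The gcd is 1. Working backward:
1 = 3 − 2
1 = −8 + 3·3
1 = 3·27 − 10·8
1 = −10·62 + 23·27
So 27·23 ≡ 1 (mod 62).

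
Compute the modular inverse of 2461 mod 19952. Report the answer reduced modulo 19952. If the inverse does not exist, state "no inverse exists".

15493

Apply the Euclidean algorithm to 19952 and 2461:
19952 = 8*2461 + 264
2461 = 9*264 + 85
264 = 3*85 + 9
85 = 9*9 + 4
9 = 2*4 + 1
4 = 4*1 + 0
Since gcd(2461, 19952) = 1, back-substitute to write 1 as a combination:
1 = 9 − 2·4
1 = −2·85 + 19·9
1 = 19·264 − 59·85
1 = −59·2461 + 550·264
1 = 550·19952 − 4459·2461
So 2461·(-4459) ≡ 1 (mod 19952), and -4459 ≡ 15493 (mod 19952).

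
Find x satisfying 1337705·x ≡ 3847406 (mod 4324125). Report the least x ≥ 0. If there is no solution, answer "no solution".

no solution

gcd(1337705, 4324125):
4324125 = 3*1337705 + 311010
1337705 = 4*311010 + 93665
311010 = 3*93665 + 30015
93665 = 3*30015 + 3620
30015 = 8*3620 + 1055
3620 = 3*1055 + 455
1055 = 2*455 + 145
455 = 3*145 + 20
145 = 7*20 + 5
20 = 4*5 + 0
gcd = 5, but 5 ∤ 3847406, so the congruence has no solution.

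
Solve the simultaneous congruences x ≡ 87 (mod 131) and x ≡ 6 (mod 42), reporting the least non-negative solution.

Write x = 87 + 131·k. Then 131·k ≡ 6 − 87 ≡ 3 (mod 42).
Need 131⁻¹ mod 42. Extended Euclid on (42, 5):
42 = 8·5 + 2
5 = 2·2 + 1
2 = 2·1 + 0
Back-substitute:
1 = 5 − 2·2
1 = −2·42 + 17·5
131⁻¹ ≡ 17 (mod 42), so k ≡ 17·3 ≡ 9 (mod 42).
x = 87 + 131·9 = 1266.

1266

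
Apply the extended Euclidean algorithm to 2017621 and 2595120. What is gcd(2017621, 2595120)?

Euclidean algorithm:
2595120 = 1*2017621 + 577499
2017621 = 3*577499 + 285124
577499 = 2*285124 + 7251
285124 = 39*7251 + 2335
7251 = 3*2335 + 246
2335 = 9*246 + 121
246 = 2*121 + 4
121 = 30*4 + 1
4 = 4*1 + 0
gcd(2017621, 2595120) = 1.
Working backward:
1 = 121 − 30·4
1 = −30·246 + 61·121
1 = 61·2335 − 579·246
1 = −579·7251 + 1798·2335
1 = 1798·285124 − 70701·7251
1 = −70701·577499 + 143200·285124
1 = 143200·2017621 − 500301·577499
1 = −500301·2595120 + 643501·2017621
So 1 = (-500301)·2595120 + (643501)·2017621.

1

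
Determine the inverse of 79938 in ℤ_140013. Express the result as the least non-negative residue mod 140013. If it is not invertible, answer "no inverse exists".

no inverse exists

Compute gcd(79938, 140013):
140013 = 1×79938 + 60075
79938 = 1×60075 + 19863
60075 = 3×19863 + 486
19863 = 40×486 + 423
486 = 1×423 + 63
423 = 6×63 + 45
63 = 1×45 + 18
45 = 2×18 + 9
18 = 2×9 + 0
Since gcd = 9 > 1, 79938 is not a unit mod 140013.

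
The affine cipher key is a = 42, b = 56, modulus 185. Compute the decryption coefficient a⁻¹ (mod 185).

Run Euclid on (185, 42):
185 = 4×42 + 17
42 = 2×17 + 8
17 = 2×8 + 1
8 = 8×1 + 0
gcd = 1, so the inverse exists. Back-substitute:
1 = 17 − 2·8
1 = −2·42 + 5·17
1 = 5·185 − 22·42
Hence 42⁻¹ ≡ -22 ≡ 163 (mod 185).

163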